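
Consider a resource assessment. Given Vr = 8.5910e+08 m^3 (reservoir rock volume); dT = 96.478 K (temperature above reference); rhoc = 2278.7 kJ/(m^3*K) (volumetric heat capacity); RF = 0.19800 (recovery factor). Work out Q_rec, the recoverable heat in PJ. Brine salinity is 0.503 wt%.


Step 1: Q_s = Vr*rhoc*dT/1e12 = 8.5910e+08*2278.7*96.478/1e12 = 188.8683 PJ
Step 2: Q_rec = Q_s * RF = 188.8683 * 0.198 = 37.396 PJ
Q_rec = 37.396 PJ


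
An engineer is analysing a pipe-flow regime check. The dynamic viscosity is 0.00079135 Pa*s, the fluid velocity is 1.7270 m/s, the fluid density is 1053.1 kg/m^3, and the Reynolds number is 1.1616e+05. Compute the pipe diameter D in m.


D = Re * mu / (rho * vel)
D = 1.1616e+05 * 0.00079135 / (1053.1 * 1.7270)
D = 0.050543 m


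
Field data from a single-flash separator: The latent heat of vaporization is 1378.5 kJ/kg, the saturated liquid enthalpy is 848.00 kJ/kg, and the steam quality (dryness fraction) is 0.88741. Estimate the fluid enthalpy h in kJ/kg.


h = hf + x * hfg
h = 848.00 + 0.88741 * 1378.5
h = 2071.3 kJ/kg


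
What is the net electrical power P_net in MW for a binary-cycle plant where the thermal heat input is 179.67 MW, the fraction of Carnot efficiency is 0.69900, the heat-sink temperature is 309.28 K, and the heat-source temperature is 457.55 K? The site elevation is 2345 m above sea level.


Step 1: eta = (1 - Tc/Th)*f = (1 - 309.28/457.55)*0.699 = 0.2265124
Step 2: P_net = eta * Q_in = 0.2265124 * 179.67 = 40.697 MW
P_net = 40.697 MW


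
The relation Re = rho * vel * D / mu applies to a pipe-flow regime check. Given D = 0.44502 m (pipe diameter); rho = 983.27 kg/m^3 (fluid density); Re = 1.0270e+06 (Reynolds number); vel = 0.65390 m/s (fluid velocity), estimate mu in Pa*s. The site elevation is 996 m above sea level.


mu = rho * vel * D / Re
mu = 983.27 * 0.65390 * 0.44502 / 1.0270e+06
mu = 0.00027861 Pa*s


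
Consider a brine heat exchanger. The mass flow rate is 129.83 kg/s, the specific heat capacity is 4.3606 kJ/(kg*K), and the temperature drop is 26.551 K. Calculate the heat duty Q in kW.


Q = mdot * cp * dT / 1000
Q = 129.83 * 4.3606 * 26.551 / 1000
Q = 15.03150 MW
Convert: 15.03150 MW * 1000.0 = 15032 kW
Q = 15032 kW


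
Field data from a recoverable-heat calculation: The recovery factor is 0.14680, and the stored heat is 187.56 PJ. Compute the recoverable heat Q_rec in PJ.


Q_rec = Q_s * RF
Q_rec = 187.56 * 0.14680
Q_rec = 27.534 PJ


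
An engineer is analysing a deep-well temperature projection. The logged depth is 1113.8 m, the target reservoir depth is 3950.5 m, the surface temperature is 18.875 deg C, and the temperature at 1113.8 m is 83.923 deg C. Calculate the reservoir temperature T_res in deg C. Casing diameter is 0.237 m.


Step 1: grad = (T_d1 - T_surf)/d1 * 1000 = (83.923 - 18.875)/1113.8 * 1000 = 58.40187 deg C/km
Step 2: T_res = T_surf + grad*d2/1000 = 18.875 + 58.40187*3950.5/1000 = 249.59 deg C
T_res = 249.59 deg C


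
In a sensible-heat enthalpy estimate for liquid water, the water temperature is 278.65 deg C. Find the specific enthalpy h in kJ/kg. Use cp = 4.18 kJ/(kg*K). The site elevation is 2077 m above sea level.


h = cp * T
h = 4.18 * 278.65
h = 1164.8 kJ/kg


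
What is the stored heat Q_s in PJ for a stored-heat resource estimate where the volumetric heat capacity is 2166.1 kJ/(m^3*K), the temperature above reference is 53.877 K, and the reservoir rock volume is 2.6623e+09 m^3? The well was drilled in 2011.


Q_s = Vr * rhoc * dT / 1e12
Q_s = 2.6623e+09 * 2166.1 * 53.877 / 1e12
Q_s = 310.70 PJ


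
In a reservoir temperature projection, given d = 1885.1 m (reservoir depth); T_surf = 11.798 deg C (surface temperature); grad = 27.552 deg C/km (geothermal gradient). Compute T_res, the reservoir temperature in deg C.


T_res = T_surf + grad * d / 1000
T_res = 11.798 + 27.552 * 1885.1 / 1000
T_res = 63.736 deg C


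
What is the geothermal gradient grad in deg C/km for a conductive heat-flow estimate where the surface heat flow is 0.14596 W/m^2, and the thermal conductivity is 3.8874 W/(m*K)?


grad = q * 1000 / k
grad = 0.14596 * 1000 / 3.8874
grad = 37.547 deg C/km


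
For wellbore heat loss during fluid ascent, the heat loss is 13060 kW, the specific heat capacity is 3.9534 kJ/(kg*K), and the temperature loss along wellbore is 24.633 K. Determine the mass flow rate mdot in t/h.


mdot = Q_loss / (cp * dT)
mdot = 13060 / (3.9534 * 24.633)
mdot = 134.1081 kg/s
Convert: 134.1081 kg/s * 3.6 = 482.79 t/h
mdot = 482.79 t/h


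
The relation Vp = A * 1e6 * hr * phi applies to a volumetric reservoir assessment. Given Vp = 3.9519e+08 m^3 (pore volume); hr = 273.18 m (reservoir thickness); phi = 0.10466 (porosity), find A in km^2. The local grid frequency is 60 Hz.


A = Vp / (1e6 * hr * phi)
A = 3.9519e+08 / (1e6 * 273.18 * 0.10466)
A = 13.822 km^2


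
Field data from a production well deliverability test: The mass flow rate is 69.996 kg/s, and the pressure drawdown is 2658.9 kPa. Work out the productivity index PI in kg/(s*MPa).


PI = mdot * 1000 / dP
PI = 69.996 * 1000 / 2658.9
PI = 26.325 kg/(s*MPa)


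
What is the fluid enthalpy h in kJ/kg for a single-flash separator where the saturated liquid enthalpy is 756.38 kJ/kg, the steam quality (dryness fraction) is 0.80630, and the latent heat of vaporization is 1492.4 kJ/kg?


h = hf + x * hfg
h = 756.38 + 0.80630 * 1492.4
h = 1959.7 kJ/kg


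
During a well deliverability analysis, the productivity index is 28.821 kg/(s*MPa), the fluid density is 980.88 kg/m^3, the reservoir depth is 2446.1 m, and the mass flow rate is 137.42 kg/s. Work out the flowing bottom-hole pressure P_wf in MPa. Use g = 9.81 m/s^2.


Step 1: P_i = rho*g*h/1e6 = 980.88*9.81*2446.1/1e6 = 23.53743 MPa
Step 2: P_wf = P_i - mdot/PI = 23.53743 - 137.42/28.821 = 18.769 MPa
P_wf = 18.769 MPa


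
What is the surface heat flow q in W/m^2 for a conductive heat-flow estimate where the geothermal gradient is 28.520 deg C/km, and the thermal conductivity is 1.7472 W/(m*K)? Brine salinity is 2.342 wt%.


q = k * grad / 1000
q = 1.7472 * 28.520 / 1000
q = 0.049830 W/m^2


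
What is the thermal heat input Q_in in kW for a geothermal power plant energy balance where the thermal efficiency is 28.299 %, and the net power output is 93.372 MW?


Q_in = W_net / (eta / 100)
Q_in = 93.372 / (28.299 / 100)
Q_in = 329.9481 MW
Convert: 329.9481 MW * 1000.0 = 3.2995e+05 kW
Q_in = 3.2995e+05 kW


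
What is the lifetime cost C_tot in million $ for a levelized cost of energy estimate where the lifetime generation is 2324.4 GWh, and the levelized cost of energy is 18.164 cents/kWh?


C_tot = LCOE / 100 * E_tot
C_tot = 18.164 / 100 * 2324.4
C_tot = 422.20 million $


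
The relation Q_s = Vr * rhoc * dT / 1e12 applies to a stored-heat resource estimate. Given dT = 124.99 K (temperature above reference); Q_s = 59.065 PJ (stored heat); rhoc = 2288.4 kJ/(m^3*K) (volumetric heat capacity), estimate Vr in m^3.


Vr = Q_s * 1e12 / (rhoc * dT)
Vr = 59.065 * 1e12 / (2288.4 * 124.99)
Vr = 2.0650e+08 m^3


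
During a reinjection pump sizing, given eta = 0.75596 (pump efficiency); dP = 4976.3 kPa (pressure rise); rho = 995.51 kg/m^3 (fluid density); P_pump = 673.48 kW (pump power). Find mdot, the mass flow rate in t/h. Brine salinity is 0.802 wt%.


mdot = P_pump * rho * eta / dP
mdot = 673.48 * 995.51 * 0.75596 / 4976.3
mdot = 101.8504 kg/s
Convert: 101.8504 kg/s * 3.6 = 366.66 t/h
mdot = 366.66 t/h


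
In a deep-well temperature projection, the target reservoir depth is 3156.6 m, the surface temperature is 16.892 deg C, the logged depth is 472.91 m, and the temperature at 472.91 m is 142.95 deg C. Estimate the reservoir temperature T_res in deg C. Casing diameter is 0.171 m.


Step 1: grad = (T_d1 - T_surf)/d1 * 1000 = (142.95 - 16.892)/472.91 * 1000 = 266.5581 deg C/km
Step 2: T_res = T_surf + grad*d2/1000 = 16.892 + 266.5581*3156.6/1000 = 858.31 deg C
T_res = 858.31 deg C


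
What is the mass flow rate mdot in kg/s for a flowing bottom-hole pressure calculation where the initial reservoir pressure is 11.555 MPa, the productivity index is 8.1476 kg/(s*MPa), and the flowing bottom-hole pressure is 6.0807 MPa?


mdot = (P_i - P_wf) * PI
mdot = (11.555 - 6.0807) * 8.1476
mdot = 44.602 kg/s


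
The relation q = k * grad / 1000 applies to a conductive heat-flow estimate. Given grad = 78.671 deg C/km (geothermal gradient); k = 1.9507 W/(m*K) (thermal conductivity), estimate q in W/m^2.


q = k * grad / 1000
q = 1.9507 * 78.671 / 1000
q = 0.15346 W/m^2


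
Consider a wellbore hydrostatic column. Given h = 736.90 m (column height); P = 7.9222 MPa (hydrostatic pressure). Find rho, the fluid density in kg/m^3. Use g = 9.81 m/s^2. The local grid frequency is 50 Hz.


rho = P * 1e6 / (g * h)
rho = 7.9222 * 1e6 / (9.81 * 736.90)
rho = 1095.9 kg/m^3


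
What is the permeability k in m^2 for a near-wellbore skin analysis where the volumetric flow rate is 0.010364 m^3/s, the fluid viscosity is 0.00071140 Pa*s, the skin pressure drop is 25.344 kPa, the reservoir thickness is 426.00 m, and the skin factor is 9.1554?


k = S*q*mu / (2*pi*dP_s*1000*hr)
k = 9.1554*0.010364*0.00071140 / (2*pi*25.344*1000*426.00)
k = 9.9507e-13 m^2


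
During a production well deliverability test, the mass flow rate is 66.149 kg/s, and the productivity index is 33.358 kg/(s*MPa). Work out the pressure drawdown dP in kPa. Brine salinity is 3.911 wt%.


dP = mdot * 1000 / PI
dP = 66.149 * 1000 / 33.358
dP = 1983.0 kPa


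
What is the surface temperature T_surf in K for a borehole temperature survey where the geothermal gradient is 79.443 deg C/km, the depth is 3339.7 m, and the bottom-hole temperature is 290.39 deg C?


T_surf = T_d - grad * d / 1000
T_surf = 290.39 - 79.443 * 3339.7 / 1000
T_surf = 25.07421 deg C
Convert to K: 25.07421 + 273.15 = 298.22 K
T_surf = 298.22 K


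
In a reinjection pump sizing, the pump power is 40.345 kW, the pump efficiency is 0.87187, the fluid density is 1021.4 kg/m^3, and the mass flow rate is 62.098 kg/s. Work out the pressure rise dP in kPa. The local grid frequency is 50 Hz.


dP = P_pump * rho * eta / mdot
dP = 40.345 * 1021.4 * 0.87187 / 62.098
dP = 578.58 kPa


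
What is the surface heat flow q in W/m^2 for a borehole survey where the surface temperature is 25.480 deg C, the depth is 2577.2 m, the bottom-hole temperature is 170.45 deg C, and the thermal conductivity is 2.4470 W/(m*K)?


Step 1: grad = (T_d - T_surf)/d * 1000 = (170.45 - 25.48)/2577.2 * 1000 = 56.25097 deg C/km
Step 2: q = k * grad / 1000 = 2.447 * 56.25097 / 1000 = 0.13765 W/m^2
q = 0.13765 W/m^2


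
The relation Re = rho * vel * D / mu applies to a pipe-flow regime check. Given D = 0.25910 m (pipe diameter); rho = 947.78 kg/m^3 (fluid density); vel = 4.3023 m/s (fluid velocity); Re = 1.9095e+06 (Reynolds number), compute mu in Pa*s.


mu = rho * vel * D / Re
mu = 947.78 * 4.3023 * 0.25910 / 1.9095e+06
mu = 0.00055329 Pa*s


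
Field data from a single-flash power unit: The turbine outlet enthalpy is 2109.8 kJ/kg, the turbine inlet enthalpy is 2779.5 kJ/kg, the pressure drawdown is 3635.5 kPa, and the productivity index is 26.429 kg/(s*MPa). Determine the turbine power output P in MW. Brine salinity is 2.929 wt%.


Step 1: mdot = PI * dP / 1000 = 26.429 * 3635.5 / 1000 = 96.08263 kg/s
Step 2: P = mdot*(h_in - h_out)/1000 = 96.08263*(2779.5 - 2109.8)/1000 = 64.347 MW
P = 64.347 MW


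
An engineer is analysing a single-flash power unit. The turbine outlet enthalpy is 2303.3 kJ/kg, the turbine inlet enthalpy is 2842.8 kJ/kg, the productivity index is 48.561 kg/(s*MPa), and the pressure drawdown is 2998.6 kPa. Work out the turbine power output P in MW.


Step 1: mdot = PI * dP / 1000 = 48.561 * 2998.6 / 1000 = 145.6150 kg/s
Step 2: P = mdot*(h_in - h_out)/1000 = 145.6150*(2842.8 - 2303.3)/1000 = 78.559 MW
P = 78.559 MW


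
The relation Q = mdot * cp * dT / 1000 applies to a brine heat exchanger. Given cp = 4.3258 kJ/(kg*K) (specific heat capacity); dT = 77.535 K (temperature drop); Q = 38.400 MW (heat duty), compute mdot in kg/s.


mdot = Q * 1000 / (cp * dT)
mdot = 38.400 * 1000 / (4.3258 * 77.535)
mdot = 114.49 kg/s


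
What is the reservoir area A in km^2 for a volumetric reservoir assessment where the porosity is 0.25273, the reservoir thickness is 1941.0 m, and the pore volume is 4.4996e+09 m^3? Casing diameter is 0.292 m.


A = Vp / (1e6 * hr * phi)
A = 4.4996e+09 / (1e6 * 1941.0 * 0.25273)
A = 9.1726 km^2


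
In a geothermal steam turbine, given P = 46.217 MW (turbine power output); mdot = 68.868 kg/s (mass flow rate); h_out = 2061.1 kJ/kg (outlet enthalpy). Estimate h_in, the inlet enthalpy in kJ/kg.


h_in = h_out + P * 1000 / mdot
h_in = 2061.1 + 46.217 * 1000 / 68.868
h_in = 2732.2 kJ/kg


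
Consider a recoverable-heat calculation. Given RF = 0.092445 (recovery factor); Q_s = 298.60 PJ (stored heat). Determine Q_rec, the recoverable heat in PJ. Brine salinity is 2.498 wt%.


Q_rec = Q_s * RF
Q_rec = 298.60 * 0.092445
Q_rec = 27.604 PJ


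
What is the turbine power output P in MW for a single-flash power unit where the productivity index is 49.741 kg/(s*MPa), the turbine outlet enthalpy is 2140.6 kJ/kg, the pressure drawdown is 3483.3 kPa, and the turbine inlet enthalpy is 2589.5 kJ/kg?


Step 1: mdot = PI * dP / 1000 = 49.741 * 3483.3 / 1000 = 173.2628 kg/s
Step 2: P = mdot*(h_in - h_out)/1000 = 173.2628*(2589.5 - 2140.6)/1000 = 77.778 MW
P = 77.778 MW


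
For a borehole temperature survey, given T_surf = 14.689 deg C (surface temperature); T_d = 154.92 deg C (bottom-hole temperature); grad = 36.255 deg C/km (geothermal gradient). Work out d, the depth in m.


d = (T_d - T_surf) / grad * 1000
d = (154.92 - 14.689) / 36.255 * 1000
d = 3867.9 m


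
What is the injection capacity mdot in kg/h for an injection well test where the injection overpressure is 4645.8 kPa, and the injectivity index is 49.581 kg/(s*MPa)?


mdot = II * dP / 1000
mdot = 49.581 * 4645.8 / 1000
mdot = 230.3434 kg/s
Convert: 230.3434 kg/s * 3600.0 = 8.2924e+05 kg/h
mdot = 8.2924e+05 kg/h


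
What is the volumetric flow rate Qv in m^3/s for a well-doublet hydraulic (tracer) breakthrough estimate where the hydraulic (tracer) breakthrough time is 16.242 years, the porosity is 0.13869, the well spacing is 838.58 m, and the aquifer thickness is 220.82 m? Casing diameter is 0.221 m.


Qv = pi*hr*phi*L^2 / (3*t_bt*365.25*86400)
Qv = pi*220.82*0.13869*838.58^2 / (3*16.242*365.25*86400)
Qv = 0.044001 m^3/s


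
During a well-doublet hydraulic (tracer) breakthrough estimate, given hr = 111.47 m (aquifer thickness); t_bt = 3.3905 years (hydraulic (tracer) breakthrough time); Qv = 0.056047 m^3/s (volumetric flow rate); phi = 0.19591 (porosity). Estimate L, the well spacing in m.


L = sqrt(t_bt*365.25*86400*3*Qv / (pi*hr*phi))
L = sqrt(3.3905*365.25*86400*3*0.056047 / (pi*111.47*0.19591))
L = 512.08 m


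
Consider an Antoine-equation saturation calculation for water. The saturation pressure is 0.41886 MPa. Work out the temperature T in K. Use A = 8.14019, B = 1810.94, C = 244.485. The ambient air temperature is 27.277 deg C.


T = B / (A - log10(P_sat * 760 / 0.101325)) - C
T = 1810.94 / (8.14019 - log10(0.41886 * 760 / 0.101325)) - 244.485
T = 145.5496 deg C
Convert to K: 145.5496 + 273.15 = 418.70 K
T = 418.70 K


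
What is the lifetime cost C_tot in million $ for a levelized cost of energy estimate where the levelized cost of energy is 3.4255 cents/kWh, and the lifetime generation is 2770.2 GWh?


C_tot = LCOE / 100 * E_tot
C_tot = 3.4255 / 100 * 2770.2
C_tot = 94.893 million $


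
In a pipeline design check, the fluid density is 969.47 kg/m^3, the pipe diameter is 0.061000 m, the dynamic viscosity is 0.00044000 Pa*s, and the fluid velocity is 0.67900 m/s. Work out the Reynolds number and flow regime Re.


Step 1: Re = rho*vel*D/mu = 969.47*0.679*0.061/0.00044 = 91260
Step 2: Re = 91260 > 4000, so flow is turbulent.
Re = 91260 (turbulent)


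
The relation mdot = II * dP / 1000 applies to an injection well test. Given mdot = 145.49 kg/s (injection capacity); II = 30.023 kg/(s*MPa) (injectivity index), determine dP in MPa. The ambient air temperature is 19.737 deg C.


dP = mdot * 1000 / II
dP = 145.49 * 1000 / 30.023
dP = 4845.951 kPa
Convert: 4845.951 kPa * 0.001 = 4.8460 MPa
dP = 4.8460 MPa


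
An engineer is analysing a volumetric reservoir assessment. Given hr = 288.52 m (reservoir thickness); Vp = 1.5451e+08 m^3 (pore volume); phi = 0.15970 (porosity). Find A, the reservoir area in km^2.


A = Vp / (1e6 * hr * phi)
A = 1.5451e+08 / (1e6 * 288.52 * 0.15970)
A = 3.3533 km^2


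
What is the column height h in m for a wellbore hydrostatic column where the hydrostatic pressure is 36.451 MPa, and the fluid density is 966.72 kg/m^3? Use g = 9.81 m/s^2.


h = P * 1e6 / (g * rho)
h = 36.451 * 1e6 / (9.81 * 966.72)
h = 3843.6 m


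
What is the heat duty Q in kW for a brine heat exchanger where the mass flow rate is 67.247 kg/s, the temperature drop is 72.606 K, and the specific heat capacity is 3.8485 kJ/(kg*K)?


Q = mdot * cp * dT / 1000
Q = 67.247 * 3.8485 * 72.606 / 1000
Q = 18.79044 MW
Convert: 18.79044 MW * 1000.0 = 18790 kW
Q = 18790 kW


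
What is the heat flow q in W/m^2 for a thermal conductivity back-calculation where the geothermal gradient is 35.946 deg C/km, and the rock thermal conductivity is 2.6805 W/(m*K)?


q = k * grad / 1000
q = 2.6805 * 35.946 / 1000
q = 0.096353 W/m^2


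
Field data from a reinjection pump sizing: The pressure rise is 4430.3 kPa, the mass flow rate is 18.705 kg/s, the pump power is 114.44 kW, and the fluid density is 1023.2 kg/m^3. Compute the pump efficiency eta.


eta = mdot * dP / (rho * P_pump)
eta = 18.705 * 4430.3 / (1023.2 * 114.44)
eta = 0.70771


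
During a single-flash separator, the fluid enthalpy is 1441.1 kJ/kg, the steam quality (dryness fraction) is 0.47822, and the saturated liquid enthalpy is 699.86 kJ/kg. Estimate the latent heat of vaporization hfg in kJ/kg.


hfg = (h - hf) / x
hfg = (1441.1 - 699.86) / 0.47822
hfg = 1550.0 kJ/kg


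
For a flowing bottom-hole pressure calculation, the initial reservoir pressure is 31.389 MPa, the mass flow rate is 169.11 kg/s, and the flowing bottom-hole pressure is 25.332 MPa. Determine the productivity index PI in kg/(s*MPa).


PI = mdot / (P_i - P_wf)
PI = 169.11 / (31.389 - 25.332)
PI = 27.920 kg/(s*MPa)


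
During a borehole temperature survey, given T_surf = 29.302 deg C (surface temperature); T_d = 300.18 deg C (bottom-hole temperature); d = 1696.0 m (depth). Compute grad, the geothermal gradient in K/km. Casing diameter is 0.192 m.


grad = (T_d - T_surf) / d * 1000
grad = (300.18 - 29.302) / 1696.0 * 1000
grad = 159.7158 deg C/km
Convert: 159.7158 deg C/km * 1.0 = 159.72 K/km
grad = 159.72 K/km


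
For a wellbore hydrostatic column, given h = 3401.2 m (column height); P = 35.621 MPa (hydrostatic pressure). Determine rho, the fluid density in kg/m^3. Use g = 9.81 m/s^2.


rho = P * 1e6 / (g * h)
rho = 35.621 * 1e6 / (9.81 * 3401.2)
rho = 1067.6 kg/m^3


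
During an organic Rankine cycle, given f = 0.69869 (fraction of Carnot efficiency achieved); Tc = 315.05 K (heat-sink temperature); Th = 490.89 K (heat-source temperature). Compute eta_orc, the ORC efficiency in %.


eta_orc = (1 - Tc/Th) * f * 100
eta_orc = (1 - 315.05/490.89) * 0.69869 * 100
eta_orc = 25.028 %


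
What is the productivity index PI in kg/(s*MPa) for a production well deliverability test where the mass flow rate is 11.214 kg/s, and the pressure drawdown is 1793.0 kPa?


PI = mdot * 1000 / dP
PI = 11.214 * 1000 / 1793.0
PI = 6.2543 kg/(s*MPa)


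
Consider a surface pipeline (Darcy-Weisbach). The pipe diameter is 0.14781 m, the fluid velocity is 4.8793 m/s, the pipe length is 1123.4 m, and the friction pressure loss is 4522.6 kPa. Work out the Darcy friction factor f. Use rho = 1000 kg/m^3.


f = dP*1000 / ((L/D)*(rho*vel^2/2))
f = 4522.6*1000 / ((1123.4/0.14781)*(1000*4.8793^2/2))
f = 0.049989


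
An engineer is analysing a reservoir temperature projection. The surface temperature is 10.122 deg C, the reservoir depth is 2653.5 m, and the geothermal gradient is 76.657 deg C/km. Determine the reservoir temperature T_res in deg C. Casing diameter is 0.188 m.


T_res = T_surf + grad * d / 1000
T_res = 10.122 + 76.657 * 2653.5 / 1000
T_res = 213.53 deg C


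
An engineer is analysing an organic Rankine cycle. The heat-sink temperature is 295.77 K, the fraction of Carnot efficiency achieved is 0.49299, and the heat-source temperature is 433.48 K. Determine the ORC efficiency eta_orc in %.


eta_orc = (1 - Tc/Th) * f * 100
eta_orc = (1 - 295.77/433.48) * 0.49299 * 100
eta_orc = 15.662 %


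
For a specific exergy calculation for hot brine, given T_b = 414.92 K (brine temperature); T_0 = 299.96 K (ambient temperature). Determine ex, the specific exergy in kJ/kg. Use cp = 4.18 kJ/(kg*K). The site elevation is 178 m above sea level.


ex = cp * ((T_b - T_0) - T_0 * ln(T_b/T_0))
ex = 4.18 * ((414.92 - 299.96) - 299.96 * ln(414.92/299.96))
ex = 73.744 kJ/kg


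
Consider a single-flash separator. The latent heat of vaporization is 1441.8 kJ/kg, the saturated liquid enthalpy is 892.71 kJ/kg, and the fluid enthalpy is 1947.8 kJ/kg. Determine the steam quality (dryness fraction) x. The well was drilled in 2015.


x = (h - hf) / hfg
x = (1947.8 - 892.71) / 1441.8
x = 0.73179


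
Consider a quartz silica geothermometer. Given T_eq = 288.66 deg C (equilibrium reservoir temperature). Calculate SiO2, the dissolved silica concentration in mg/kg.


SiO2 = 10^(5.19 - 1309/(T_eq + 273.15))
SiO2 = 10^(5.19 - 1309/(288.66 + 273.15))
SiO2 = 724.49 mg/kg


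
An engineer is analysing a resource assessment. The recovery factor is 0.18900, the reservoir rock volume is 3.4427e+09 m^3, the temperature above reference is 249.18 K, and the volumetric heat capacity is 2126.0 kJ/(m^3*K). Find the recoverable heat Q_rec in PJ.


Step 1: Q_s = Vr*rhoc*dT/1e12 = 3.4427e+09*2126.0*249.18/1e12 = 1823.793 PJ
Step 2: Q_rec = Q_s * RF = 1823.793 * 0.189 = 344.70 PJ
Q_rec = 344.70 PJ


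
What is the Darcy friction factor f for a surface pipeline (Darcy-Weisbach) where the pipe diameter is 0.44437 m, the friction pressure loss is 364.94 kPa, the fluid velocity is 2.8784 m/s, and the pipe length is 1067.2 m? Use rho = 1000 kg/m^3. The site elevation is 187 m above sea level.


f = dP*1000 / ((L/D)*(rho*vel^2/2))
f = 364.94*1000 / ((1067.2/0.44437)*(1000*2.8784^2/2))
f = 0.036682


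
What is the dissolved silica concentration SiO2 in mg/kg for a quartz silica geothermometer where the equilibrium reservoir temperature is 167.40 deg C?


SiO2 = 10^(5.19 - 1309/(T_eq + 273.15))
SiO2 = 10^(5.19 - 1309/(167.40 + 273.15))
SiO2 = 165.47 mg/kg


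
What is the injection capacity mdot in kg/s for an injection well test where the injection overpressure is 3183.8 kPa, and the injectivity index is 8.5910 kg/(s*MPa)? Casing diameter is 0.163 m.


mdot = II * dP / 1000
mdot = 8.5910 * 3183.8 / 1000
mdot = 27.352 kg/s


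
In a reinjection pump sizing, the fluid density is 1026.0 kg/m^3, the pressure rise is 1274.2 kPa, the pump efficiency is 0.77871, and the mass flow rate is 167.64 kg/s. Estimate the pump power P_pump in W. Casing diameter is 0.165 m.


P_pump = mdot * dP / (rho * eta)
P_pump = 167.64 * 1274.2 / (1026.0 * 0.77871)
P_pump = 267.3574 kW
Convert: 267.3574 kW * 1000.0 = 2.6736e+05 W
P_pump = 2.6736e+05 W


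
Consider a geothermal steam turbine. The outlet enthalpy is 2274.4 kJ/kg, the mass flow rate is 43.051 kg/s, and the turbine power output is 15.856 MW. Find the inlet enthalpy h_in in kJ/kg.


h_in = h_out + P * 1000 / mdot
h_in = 2274.4 + 15.856 * 1000 / 43.051
h_in = 2642.7 kJ/kg


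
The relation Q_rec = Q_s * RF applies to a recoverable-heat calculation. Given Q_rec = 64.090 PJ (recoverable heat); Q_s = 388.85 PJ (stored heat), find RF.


RF = Q_rec / Q_s
RF = 64.090 / 388.85
RF = 0.16482


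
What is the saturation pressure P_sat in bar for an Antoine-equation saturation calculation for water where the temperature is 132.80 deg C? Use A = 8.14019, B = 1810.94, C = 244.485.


P_sat = 10^(A - B/(C + T)) / 760 * 0.101325
P_sat = 10^(8.14019 - 1810.94/(244.485 + 132.80)) / 760 * 0.101325
P_sat = 0.2918551 MPa
Convert: 0.2918551 MPa * 10.0 = 2.9186 bar
P_sat = 2.9186 bar


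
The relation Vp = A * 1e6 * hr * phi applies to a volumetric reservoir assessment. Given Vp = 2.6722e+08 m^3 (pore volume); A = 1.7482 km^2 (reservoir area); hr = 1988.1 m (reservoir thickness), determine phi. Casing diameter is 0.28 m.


phi = Vp / (A * 1e6 * hr)
phi = 2.6722e+08 / (1.7482 * 1e6 * 1988.1)
phi = 0.076885


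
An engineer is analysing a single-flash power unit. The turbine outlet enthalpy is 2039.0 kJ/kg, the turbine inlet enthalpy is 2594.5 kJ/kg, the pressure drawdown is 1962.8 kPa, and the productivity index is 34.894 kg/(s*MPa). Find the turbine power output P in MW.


Step 1: mdot = PI * dP / 1000 = 34.894 * 1962.8 / 1000 = 68.48994 kg/s
Step 2: P = mdot*(h_in - h_out)/1000 = 68.48994*(2594.5 - 2039.0)/1000 = 38.046 MW
P = 38.046 MW


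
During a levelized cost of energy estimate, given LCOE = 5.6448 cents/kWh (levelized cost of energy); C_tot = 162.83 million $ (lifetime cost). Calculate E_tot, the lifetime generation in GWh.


E_tot = C_tot / LCOE * 100
E_tot = 162.83 / 5.6448 * 100
E_tot = 2884.6 GWh


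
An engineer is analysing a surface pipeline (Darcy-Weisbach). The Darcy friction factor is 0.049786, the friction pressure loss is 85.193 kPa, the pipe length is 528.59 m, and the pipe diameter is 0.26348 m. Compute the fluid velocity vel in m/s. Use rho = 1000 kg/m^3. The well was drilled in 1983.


vel = sqrt(dP*1000*2*D / (f*L*rho))
vel = sqrt(85.193*1000*2*0.26348 / (0.049786*528.59*1000))
vel = 1.3061 m/s


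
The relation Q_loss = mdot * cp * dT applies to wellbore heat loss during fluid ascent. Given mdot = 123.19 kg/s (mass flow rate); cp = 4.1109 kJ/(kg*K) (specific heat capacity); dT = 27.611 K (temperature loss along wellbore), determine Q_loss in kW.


Q_loss = mdot * cp * dT
Q_loss = 123.19 * 4.1109 * 27.611
Q_loss = 13983 kW


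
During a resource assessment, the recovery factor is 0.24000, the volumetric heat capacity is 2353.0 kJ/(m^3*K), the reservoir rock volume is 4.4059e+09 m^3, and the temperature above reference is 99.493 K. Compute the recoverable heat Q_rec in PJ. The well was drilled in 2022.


Step 1: Q_s = Vr*rhoc*dT/1e12 = 4.4059e+09*2353.0*99.493/1e12 = 1031.452 PJ
Step 2: Q_rec = Q_s * RF = 1031.452 * 0.24 = 247.55 PJ
Q_rec = 247.55 PJ


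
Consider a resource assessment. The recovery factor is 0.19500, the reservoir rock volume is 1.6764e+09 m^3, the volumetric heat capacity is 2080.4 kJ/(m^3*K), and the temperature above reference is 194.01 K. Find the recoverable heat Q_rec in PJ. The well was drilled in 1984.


Step 1: Q_s = Vr*rhoc*dT/1e12 = 1.6764e+09*2080.4*194.01/1e12 = 676.6259 PJ
Step 2: Q_rec = Q_s * RF = 676.6259 * 0.195 = 131.94 PJ
Q_rec = 131.94 PJ


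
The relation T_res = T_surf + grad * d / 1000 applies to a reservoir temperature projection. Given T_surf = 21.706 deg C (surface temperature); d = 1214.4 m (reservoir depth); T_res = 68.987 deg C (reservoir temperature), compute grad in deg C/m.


grad = (T_res - T_surf) / d * 1000
grad = (68.987 - 21.706) / 1214.4 * 1000
grad = 38.93363 deg C/km
Convert: 38.93363 deg C/km * 0.001 = 0.038934 deg C/m
grad = 0.038934 deg C/m


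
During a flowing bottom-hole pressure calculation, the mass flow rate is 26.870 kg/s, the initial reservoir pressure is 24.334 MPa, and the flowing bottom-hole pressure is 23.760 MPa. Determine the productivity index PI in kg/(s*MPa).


PI = mdot / (P_i - P_wf)
PI = 26.870 / (24.334 - 23.760)
PI = 46.812 kg/(s*MPa)


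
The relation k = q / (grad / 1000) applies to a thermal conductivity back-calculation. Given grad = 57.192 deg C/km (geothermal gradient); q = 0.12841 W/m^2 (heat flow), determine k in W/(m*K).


k = q / (grad / 1000)
k = 0.12841 / (57.192 / 1000)
k = 2.2452 W/(m*K)


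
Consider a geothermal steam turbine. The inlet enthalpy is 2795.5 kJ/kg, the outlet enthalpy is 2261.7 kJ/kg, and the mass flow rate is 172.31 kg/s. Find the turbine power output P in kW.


P = mdot * (h_in - h_out) / 1000
P = 172.31 * (2795.5 - 2261.7) / 1000
P = 91.97908 MW
Convert: 91.97908 MW * 1000.0 = 91979 kW
P = 91979 kW


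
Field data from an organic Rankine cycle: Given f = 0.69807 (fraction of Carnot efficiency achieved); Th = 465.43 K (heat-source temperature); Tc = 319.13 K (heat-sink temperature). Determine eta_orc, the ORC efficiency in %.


eta_orc = (1 - Tc/Th) * f * 100
eta_orc = (1 - 319.13/465.43) * 0.69807 * 100
eta_orc = 21.943 %


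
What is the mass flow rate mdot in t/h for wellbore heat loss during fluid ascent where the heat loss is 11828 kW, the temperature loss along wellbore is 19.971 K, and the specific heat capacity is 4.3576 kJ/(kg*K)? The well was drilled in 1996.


mdot = Q_loss / (cp * dT)
mdot = 11828 / (4.3576 * 19.971)
mdot = 135.9140 kg/s
Convert: 135.9140 kg/s * 3.6 = 489.29 t/h
mdot = 489.29 t/h


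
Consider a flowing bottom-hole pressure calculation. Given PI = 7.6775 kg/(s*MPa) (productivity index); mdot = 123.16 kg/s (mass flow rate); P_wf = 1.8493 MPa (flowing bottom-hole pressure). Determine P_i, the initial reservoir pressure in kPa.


P_i = P_wf + mdot / PI
P_i = 1.8493 + 123.16 / 7.6775
P_i = 17.89098 MPa
Convert: 17.89098 MPa * 1000.0 = 17891 kPa
P_i = 17891 kPa


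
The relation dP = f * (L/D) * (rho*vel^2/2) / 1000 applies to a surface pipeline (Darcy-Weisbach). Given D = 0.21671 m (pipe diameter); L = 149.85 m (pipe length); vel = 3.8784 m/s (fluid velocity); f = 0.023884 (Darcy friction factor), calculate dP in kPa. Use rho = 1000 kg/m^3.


dP = f * (L/D) * (rho*vel^2/2) / 1000
dP = 0.023884 * (149.85/0.21671) * (1000*3.8784^2/2) / 1000
dP = 124.21 kPa


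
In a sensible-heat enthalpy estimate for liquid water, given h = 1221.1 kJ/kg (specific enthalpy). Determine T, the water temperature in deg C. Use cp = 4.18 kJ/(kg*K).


T = h / cp
T = 1221.1 / 4.18
T = 292.13 deg C


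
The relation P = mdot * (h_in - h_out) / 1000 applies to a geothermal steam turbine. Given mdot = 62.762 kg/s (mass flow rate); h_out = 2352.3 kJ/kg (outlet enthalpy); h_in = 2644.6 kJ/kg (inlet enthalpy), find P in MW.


P = mdot * (h_in - h_out) / 1000
P = 62.762 * (2644.6 - 2352.3) / 1000
P = 18.345 MW


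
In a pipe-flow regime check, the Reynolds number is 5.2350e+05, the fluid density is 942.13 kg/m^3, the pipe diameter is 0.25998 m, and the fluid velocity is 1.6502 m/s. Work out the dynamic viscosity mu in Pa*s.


mu = rho * vel * D / Re
mu = 942.13 * 1.6502 * 0.25998 / 5.2350e+05
mu = 0.00077209 Pa*s


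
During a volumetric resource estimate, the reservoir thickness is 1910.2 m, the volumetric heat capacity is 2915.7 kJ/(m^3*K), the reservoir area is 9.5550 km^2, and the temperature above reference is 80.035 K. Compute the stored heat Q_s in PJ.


Step 1: Vr = A*1e6*hr = 9.555*1e6*1910.2 = 1.825196e+10 m^3
Step 2: Q_s = Vr*rhoc*dT/1e12 = 1.825196e+10*2915.7*80.035/1e12 = 4259.2 PJ
Q_s = 4259.2 PJ


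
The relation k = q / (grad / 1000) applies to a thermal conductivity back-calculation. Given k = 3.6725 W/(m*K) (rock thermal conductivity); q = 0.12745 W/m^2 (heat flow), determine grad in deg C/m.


grad = q / k * 1000
grad = 0.12745 / 3.6725 * 1000
grad = 34.70388 deg C/km
Convert: 34.70388 deg C/km * 0.001 = 0.034704 deg C/m
grad = 0.034704 deg C/m


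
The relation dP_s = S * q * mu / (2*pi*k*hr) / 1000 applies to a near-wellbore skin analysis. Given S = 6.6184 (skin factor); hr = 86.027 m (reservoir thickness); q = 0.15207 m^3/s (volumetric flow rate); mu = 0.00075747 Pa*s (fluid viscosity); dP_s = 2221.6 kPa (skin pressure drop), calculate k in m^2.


k = S*q*mu / (2*pi*dP_s*1000*hr)
k = 6.6184*0.15207*0.00075747 / (2*pi*2221.6*1000*86.027)
k = 6.3487e-13 m^2


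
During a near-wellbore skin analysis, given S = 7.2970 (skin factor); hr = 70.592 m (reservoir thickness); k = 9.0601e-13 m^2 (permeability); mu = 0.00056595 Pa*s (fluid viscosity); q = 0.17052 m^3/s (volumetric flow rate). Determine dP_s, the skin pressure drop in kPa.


dP_s = S * q * mu / (2*pi*k*hr) / 1000
dP_s = 7.2970 * 0.17052 * 0.00056595 / (2*pi*9.0601e-13*70.592) / 1000
dP_s = 1752.4 kPa


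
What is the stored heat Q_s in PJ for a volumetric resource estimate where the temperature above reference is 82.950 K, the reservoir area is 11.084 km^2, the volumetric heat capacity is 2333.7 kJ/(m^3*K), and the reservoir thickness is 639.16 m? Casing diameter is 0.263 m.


Step 1: Vr = A*1e6*hr = 11.084*1e6*639.16 = 7.084449e+09 m^3
Step 2: Q_s = Vr*rhoc*dT/1e12 = 7.084449e+09*2333.7*82.95/1e12 = 1371.4 PJ
Q_s = 1371.4 PJ


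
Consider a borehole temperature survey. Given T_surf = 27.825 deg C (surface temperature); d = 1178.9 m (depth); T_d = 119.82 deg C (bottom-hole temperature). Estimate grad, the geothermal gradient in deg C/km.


grad = (T_d - T_surf) / d * 1000
grad = (119.82 - 27.825) / 1178.9 * 1000
grad = 78.035 deg C/km


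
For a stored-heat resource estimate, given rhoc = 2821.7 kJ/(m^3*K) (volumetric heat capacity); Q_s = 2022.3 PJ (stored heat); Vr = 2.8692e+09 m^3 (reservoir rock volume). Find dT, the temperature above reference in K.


dT = Q_s * 1e12 / (Vr * rhoc)
dT = 2022.3 * 1e12 / (2.8692e+09 * 2821.7)
dT = 249.79 K


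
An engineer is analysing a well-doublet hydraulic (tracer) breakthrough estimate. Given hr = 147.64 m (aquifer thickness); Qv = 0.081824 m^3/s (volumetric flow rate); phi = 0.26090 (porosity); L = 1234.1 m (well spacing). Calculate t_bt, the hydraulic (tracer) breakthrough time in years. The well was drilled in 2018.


t_bt = pi * hr * phi * L^2 / (3 * Qv) / (365.25*86400)
t_bt = pi * 147.64 * 0.26090 * 1234.1^2 / (3 * 0.081824) / (365.25*86400)
t_bt = 23.792 years


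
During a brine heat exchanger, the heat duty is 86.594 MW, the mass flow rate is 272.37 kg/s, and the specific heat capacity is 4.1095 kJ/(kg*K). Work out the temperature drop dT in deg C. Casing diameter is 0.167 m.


dT = Q * 1000 / (mdot * cp)
dT = 86.594 * 1000 / (272.37 * 4.1095)
dT = 77.36411 K
Convert (temperature difference, 1 K = 1 deg C): 77.36411 K = 77.36411 deg C
dT = 77.364 deg C


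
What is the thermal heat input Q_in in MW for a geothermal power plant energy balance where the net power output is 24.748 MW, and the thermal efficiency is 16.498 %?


Q_in = W_net / (eta / 100)
Q_in = 24.748 / (16.498 / 100)
Q_in = 150.01 MW


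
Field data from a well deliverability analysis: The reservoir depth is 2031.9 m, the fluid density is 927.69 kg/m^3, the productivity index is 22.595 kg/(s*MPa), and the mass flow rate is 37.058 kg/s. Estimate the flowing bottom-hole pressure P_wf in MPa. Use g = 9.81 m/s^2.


Step 1: P_i = rho*g*h/1e6 = 927.69*9.81*2031.9/1e6 = 18.49159 MPa
Step 2: P_wf = P_i - mdot/PI = 18.49159 - 37.058/22.595 = 16.851 MPa
P_wf = 16.851 MPa


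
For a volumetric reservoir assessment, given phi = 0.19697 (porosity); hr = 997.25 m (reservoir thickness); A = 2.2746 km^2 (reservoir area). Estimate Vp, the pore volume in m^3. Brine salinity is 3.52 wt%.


Vp = A * 1e6 * hr * phi
Vp = 2.2746 * 1e6 * 997.25 * 0.19697
Vp = 4.4680e+08 m^3


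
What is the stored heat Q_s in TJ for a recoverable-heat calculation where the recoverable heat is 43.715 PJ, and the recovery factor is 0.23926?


Q_s = Q_rec / RF
Q_s = 43.715 / 0.23926
Q_s = 182.7092 PJ
Convert: 182.7092 PJ * 1000.0 = 1.8271e+05 TJ
Q_s = 1.8271e+05 TJ


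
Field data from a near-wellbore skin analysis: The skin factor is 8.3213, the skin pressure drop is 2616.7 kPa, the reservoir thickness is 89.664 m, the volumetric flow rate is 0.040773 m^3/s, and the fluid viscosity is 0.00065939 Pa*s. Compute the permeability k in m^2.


k = S*q*mu / (2*pi*dP_s*1000*hr)
k = 8.3213*0.040773*0.00065939 / (2*pi*2616.7*1000*89.664)
k = 1.5176e-13 m^2


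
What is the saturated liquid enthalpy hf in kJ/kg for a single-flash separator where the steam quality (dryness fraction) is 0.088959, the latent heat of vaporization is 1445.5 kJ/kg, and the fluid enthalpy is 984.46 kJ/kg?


hf = h - x * hfg
hf = 984.46 - 0.088959 * 1445.5
hf = 855.87 kJ/kg


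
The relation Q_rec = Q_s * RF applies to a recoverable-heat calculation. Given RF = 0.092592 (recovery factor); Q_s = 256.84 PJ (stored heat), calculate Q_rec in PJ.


Q_rec = Q_s * RF
Q_rec = 256.84 * 0.092592
Q_rec = 23.781 PJ


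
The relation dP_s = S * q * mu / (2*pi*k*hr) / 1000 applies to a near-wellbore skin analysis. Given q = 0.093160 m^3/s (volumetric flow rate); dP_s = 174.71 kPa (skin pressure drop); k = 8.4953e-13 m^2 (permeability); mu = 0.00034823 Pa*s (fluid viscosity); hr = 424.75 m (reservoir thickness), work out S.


S = dP_s * 1000 * 2*pi*k*hr / (q*mu)
S = 174.71 * 1000 * 2*pi*8.4953e-13*424.75 / (0.093160*0.00034823)
S = 12.210


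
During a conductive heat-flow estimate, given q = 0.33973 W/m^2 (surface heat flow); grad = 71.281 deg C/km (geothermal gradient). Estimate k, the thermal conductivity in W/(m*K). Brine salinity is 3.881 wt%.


k = q * 1000 / grad
k = 0.33973 * 1000 / 71.281
k = 4.7661 W/(m*K)


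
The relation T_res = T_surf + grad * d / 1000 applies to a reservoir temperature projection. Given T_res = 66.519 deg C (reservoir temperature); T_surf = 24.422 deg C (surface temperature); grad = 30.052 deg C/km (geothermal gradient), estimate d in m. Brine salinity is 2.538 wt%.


d = (T_res - T_surf) / grad * 1000
d = (66.519 - 24.422) / 30.052 * 1000
d = 1400.8 m


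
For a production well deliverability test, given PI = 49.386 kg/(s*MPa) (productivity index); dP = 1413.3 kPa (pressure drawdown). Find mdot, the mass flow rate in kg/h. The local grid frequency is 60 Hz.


mdot = PI * dP / 1000
mdot = 49.386 * 1413.3 / 1000
mdot = 69.79723 kg/s
Convert: 69.79723 kg/s * 3600.0 = 2.5127e+05 kg/h
mdot = 2.5127e+05 kg/h


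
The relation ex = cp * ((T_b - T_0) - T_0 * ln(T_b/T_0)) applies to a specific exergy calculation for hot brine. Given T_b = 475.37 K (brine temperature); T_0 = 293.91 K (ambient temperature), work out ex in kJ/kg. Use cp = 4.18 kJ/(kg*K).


ex = cp * ((T_b - T_0) - T_0 * ln(T_b/T_0))
ex = 4.18 * ((475.37 - 293.91) - 293.91 * ln(475.37/293.91))
ex = 167.79 kJ/kg


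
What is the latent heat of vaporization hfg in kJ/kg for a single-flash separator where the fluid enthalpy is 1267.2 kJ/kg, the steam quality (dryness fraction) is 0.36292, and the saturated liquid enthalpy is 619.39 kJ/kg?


hfg = (h - hf) / x
hfg = (1267.2 - 619.39) / 0.36292
hfg = 1785.0 kJ/kg


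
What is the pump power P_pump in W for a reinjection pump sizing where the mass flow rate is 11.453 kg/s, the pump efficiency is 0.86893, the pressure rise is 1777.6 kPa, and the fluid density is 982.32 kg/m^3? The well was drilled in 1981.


P_pump = mdot * dP / (rho * eta)
P_pump = 11.453 * 1777.6 / (982.32 * 0.86893)
P_pump = 23.85149 kW
Convert: 23.85149 kW * 1000.0 = 23851 W
P_pump = 23851 W


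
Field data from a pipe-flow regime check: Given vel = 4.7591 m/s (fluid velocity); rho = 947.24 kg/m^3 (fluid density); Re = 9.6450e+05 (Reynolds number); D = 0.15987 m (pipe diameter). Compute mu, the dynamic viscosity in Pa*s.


mu = rho * vel * D / Re
mu = 947.24 * 4.7591 * 0.15987 / 9.6450e+05
mu = 0.00074722 Pa*s


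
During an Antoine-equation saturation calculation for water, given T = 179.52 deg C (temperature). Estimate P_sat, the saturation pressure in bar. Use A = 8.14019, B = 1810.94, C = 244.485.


P_sat = 10^(A - B/(C + T)) / 760 * 0.101325
P_sat = 10^(8.14019 - 1810.94/(244.485 + 179.52)) / 760 * 0.101325
P_sat = 0.9864123 MPa
Convert: 0.9864123 MPa * 10.0 = 9.8641 bar
P_sat = 9.8641 bar
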